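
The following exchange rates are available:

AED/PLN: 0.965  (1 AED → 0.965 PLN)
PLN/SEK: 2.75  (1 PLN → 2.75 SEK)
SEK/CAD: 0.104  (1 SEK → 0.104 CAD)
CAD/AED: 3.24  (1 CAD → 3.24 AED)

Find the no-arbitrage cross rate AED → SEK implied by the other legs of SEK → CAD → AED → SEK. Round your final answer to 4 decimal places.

Known legs of the cycle: 0.104 × 3.24 = 0.33696
For no arbitrage the full-cycle product must be 1, so the missing rate is 1 / 0.33696 ≈ 2.967711.

2.9677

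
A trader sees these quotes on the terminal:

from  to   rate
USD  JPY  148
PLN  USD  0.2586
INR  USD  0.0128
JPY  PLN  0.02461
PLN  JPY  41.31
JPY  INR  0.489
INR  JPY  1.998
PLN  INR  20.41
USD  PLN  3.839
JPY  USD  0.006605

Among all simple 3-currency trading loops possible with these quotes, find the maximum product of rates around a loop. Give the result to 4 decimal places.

1.0475

USD→PLN→JPY→USD: 3.839 × 41.31 × 0.006605 = 1.04748
JPY→PLN→INR→JPY: 0.02461 × 20.41 × 1.998 = 1.00358
USD→PLN→INR→USD: 3.839 × 20.41 × 0.0128 = 1.00293
USD→JPY→PLN→USD: 148 × 0.02461 × 0.2586 = 0.94189
USD→JPY→INR→USD: 148 × 0.489 × 0.0128 = 0.92636
Maximum is USD→PLN→JPY→USD at 1.0475; arbitrage exists.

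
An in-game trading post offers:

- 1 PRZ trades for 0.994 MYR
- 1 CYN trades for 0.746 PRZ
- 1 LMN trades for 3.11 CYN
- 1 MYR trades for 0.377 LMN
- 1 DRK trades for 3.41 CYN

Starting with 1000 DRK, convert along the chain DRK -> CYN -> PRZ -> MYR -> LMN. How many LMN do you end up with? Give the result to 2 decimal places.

1000 DRK × 3.41 = 3410 CYN
3410 CYN × 0.746 = 2543.86 PRZ
2543.86 PRZ × 0.994 = 2528.59684 MYR
2528.59684 MYR × 0.377 = 953.28100868 LMN

953.28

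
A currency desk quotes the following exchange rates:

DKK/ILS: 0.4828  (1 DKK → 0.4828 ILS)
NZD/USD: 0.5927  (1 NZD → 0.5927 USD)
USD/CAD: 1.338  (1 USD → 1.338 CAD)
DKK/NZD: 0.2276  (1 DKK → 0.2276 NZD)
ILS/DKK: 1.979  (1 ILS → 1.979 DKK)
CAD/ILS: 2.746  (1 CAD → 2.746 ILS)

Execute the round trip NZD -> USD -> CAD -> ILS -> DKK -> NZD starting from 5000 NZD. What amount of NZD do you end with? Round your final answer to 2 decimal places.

5000 NZD × 0.5927 = 2963.5 USD
2963.5 USD × 1.338 = 3965.163 CAD
3965.163 CAD × 2.746 = 10888.337598 ILS
10888.337598 ILS × 1.979 = 21548.020106442 DKK
21548.020106442 DKK × 0.2276 = 4904.3293762261992 NZD

4904.33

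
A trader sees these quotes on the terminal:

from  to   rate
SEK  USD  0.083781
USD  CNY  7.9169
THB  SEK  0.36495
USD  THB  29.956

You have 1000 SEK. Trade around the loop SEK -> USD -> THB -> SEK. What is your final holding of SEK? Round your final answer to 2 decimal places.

915.93

1000 SEK × 0.083781 = 83.781 USD
83.781 USD × 29.956 = 2509.743636 THB
2509.743636 THB × 0.36495 = 915.9309399582 SEK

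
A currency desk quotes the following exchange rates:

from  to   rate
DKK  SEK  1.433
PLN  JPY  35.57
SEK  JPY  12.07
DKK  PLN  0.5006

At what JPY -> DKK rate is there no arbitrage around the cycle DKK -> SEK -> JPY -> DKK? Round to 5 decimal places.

0.05782

Known legs of the cycle: 1.433 × 12.07 = 17.29631
For no arbitrage the full-cycle product must be 1, so the missing rate is 1 / 17.29631 ≈ 0.0578158.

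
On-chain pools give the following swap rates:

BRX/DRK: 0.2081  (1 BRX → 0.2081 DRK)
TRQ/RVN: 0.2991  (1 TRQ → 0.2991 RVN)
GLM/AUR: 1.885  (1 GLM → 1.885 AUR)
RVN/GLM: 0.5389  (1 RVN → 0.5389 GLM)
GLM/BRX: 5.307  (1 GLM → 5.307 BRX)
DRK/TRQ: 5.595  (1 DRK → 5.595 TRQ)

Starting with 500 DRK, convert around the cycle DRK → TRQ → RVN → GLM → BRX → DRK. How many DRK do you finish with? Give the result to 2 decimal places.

500 DRK × 5.595 = 2797.5 TRQ
2797.5 TRQ × 0.2991 = 836.73225 RVN
836.73225 RVN × 0.5389 = 450.915009525 GLM
450.915009525 GLM × 5.307 = 2393.005955549175 BRX
2393.005955549175 BRX × 0.2081 = 497.9845393497833175 DRK

497.98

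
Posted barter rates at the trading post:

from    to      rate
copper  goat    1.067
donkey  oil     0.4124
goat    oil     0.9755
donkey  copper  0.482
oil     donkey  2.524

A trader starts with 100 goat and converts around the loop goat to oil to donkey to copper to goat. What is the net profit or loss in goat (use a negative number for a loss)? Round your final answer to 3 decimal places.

26.628

100 goat × 0.9755 = 97.55 oil
97.55 oil × 2.524 = 246.2162 donkey
246.2162 donkey × 0.482 = 118.6762084 copper
118.6762084 copper × 1.067 = 126.6275143628 goat
Net change: 126.6275143628 − 100 = 26.6275143628 goat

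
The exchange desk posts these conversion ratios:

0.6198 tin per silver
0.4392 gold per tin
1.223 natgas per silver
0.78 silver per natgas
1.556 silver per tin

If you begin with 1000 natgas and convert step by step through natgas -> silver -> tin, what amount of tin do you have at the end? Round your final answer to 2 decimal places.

1000 natgas × 0.78 = 780 silver
780 silver × 0.6198 = 483.444 tin

483.44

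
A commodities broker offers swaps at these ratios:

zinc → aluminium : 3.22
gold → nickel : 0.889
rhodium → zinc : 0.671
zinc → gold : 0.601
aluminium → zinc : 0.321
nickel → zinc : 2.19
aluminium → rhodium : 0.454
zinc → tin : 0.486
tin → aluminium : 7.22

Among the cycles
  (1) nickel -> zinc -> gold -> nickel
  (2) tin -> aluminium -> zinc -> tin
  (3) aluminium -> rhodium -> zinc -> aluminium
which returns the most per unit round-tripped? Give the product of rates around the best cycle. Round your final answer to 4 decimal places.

1.1701

(1) 2.19 × 0.601 × 0.889 = 1.17009
(2) 7.22 × 0.321 × 0.486 = 1.12636
(3) 0.454 × 0.671 × 3.22 = 0.98092
Highest is cycle (1) at 1.1701 (>1, arbitrage).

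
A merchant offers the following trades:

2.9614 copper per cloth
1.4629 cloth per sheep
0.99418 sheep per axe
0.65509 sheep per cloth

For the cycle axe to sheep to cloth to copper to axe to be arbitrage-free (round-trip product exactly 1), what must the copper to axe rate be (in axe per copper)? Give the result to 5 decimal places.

Known legs of the cycle: 0.99418 × 1.4629 × 2.9614 = 4.3070184694108
For no arbitrage the full-cycle product must be 1, so the missing rate is 1 / 4.3070184694108 ≈ 0.2321792.

0.23218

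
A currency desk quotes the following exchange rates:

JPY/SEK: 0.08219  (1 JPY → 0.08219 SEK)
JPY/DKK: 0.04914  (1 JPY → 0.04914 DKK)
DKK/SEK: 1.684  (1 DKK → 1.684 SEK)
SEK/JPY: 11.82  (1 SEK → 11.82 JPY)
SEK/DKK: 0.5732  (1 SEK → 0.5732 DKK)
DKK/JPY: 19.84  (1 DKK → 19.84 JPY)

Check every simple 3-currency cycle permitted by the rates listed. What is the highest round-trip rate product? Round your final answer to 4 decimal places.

0.9781

JPY→DKK→SEK→JPY: 0.04914 × 1.684 × 11.82 = 0.97813
JPY→SEK→DKK→JPY: 0.08219 × 0.5732 × 19.84 = 0.93469
Maximum is JPY→DKK→SEK→JPY at 0.9781; no arbitrage — every cycle loses value.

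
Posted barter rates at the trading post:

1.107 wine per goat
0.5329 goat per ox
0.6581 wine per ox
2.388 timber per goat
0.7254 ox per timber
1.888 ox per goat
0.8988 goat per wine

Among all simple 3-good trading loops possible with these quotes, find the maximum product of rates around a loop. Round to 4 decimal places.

goat→ox→wine→goat: 1.888 × 0.6581 × 0.8988 = 1.11675
goat→timber→ox→goat: 2.388 × 0.7254 × 0.5329 = 0.92312
Maximum is goat→ox→wine→goat at 1.1168; arbitrage exists.

1.1168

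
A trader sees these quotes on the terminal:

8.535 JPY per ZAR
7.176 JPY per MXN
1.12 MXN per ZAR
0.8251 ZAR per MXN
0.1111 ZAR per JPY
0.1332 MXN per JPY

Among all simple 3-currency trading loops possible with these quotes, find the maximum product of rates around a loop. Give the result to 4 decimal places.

0.9380

MXN→ZAR→JPY→MXN: 0.8251 × 8.535 × 0.1332 = 0.93802
MXN→JPY→ZAR→MXN: 7.176 × 0.1111 × 1.12 = 0.89292
Maximum is MXN→ZAR→JPY→MXN at 0.9380; no arbitrage — every cycle loses value.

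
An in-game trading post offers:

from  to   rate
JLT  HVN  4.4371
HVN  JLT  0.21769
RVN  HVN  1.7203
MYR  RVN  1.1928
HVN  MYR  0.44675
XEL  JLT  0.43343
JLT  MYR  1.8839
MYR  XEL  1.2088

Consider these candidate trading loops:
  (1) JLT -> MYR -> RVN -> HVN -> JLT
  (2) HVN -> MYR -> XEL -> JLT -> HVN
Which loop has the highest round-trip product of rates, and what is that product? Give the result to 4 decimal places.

(1) 1.8839 × 1.1928 × 1.7203 × 0.21769 = 0.84153
(2) 0.44675 × 1.2088 × 0.43343 × 4.4371 = 1.03857
Highest is cycle (2) at 1.0386 (>1, arbitrage).

1.0386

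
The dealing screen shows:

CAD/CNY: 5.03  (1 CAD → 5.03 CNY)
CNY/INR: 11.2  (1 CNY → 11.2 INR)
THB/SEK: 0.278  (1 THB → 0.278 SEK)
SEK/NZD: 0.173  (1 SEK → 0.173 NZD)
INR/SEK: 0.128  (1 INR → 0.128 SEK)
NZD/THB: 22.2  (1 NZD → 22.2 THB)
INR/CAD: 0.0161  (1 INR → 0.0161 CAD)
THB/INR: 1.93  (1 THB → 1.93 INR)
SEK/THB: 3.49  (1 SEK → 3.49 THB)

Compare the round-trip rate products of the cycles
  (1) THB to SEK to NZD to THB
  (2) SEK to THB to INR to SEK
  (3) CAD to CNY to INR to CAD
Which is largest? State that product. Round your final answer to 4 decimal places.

(1) 0.278 × 0.173 × 22.2 = 1.06769
(2) 3.49 × 1.93 × 0.128 = 0.86217
(3) 5.03 × 11.2 × 0.0161 = 0.90701
Highest is cycle (1) at 1.0677 (>1, arbitrage).

1.0677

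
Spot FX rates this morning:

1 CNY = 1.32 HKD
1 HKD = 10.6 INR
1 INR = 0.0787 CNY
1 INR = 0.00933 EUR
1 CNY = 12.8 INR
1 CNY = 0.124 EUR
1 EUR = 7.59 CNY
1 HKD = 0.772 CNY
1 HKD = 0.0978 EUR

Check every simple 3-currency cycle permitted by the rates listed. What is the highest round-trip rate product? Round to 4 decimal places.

1.1012

HKD→INR→CNY→HKD: 10.6 × 0.0787 × 1.32 = 1.10117
HKD→EUR→CNY→HKD: 0.0978 × 7.59 × 1.32 = 0.97984
INR→EUR→CNY→INR: 0.00933 × 7.59 × 12.8 = 0.90643
Maximum is HKD→INR→CNY→HKD at 1.1012; arbitrage exists.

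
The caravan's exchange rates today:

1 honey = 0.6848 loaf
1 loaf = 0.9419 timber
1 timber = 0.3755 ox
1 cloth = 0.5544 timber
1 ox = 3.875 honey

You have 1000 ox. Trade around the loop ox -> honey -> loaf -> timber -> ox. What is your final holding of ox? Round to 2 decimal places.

938.53

1000 ox × 3.875 = 3875 honey
3875 honey × 0.6848 = 2653.6 loaf
2653.6 loaf × 0.9419 = 2499.42584 timber
2499.42584 timber × 0.3755 = 938.53440292 ox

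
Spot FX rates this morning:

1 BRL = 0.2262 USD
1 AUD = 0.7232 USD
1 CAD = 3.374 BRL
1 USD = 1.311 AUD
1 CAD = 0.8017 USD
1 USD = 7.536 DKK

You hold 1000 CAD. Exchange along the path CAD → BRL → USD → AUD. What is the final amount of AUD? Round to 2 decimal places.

1000.55

1000 CAD × 3.374 = 3374 BRL
3374 BRL × 0.2262 = 763.1988 USD
763.1988 USD × 1.311 = 1000.5536268 AUD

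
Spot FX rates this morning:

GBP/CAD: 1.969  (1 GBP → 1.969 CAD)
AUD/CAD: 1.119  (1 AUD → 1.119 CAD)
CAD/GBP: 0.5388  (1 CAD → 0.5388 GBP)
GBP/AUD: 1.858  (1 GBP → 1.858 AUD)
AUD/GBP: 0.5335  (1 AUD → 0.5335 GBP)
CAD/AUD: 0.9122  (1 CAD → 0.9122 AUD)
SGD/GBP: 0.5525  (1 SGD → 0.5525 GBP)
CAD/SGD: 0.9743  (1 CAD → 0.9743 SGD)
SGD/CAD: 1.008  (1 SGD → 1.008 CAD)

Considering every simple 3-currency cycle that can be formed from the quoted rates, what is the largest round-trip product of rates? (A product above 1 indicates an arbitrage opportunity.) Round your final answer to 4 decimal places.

1.1202

AUD→CAD→GBP→AUD: 1.119 × 0.5388 × 1.858 = 1.12022
GBP→CAD→SGD→GBP: 1.969 × 0.9743 × 0.5525 = 1.05991
AUD→GBP→CAD→AUD: 0.5335 × 1.969 × 0.9122 = 0.95823
Maximum is AUD→CAD→GBP→AUD at 1.1202; arbitrage exists.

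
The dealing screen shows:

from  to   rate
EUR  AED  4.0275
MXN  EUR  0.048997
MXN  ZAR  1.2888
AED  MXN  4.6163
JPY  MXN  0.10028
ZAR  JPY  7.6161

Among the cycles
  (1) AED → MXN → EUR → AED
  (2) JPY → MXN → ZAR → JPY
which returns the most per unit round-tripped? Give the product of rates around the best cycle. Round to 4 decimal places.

0.9843

(1) 4.6163 × 0.048997 × 4.0275 = 0.91096
(2) 0.10028 × 1.2888 × 7.6161 = 0.98431
Highest is cycle (2) at 0.9843 (≤1, no arbitrage).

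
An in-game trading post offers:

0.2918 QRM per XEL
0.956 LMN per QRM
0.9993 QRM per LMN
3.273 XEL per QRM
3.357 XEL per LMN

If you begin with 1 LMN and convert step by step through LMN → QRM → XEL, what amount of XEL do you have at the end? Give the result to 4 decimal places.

3.2707

1 LMN × 0.9993 = 0.9993 QRM
0.9993 QRM × 3.273 = 3.2707089 XEL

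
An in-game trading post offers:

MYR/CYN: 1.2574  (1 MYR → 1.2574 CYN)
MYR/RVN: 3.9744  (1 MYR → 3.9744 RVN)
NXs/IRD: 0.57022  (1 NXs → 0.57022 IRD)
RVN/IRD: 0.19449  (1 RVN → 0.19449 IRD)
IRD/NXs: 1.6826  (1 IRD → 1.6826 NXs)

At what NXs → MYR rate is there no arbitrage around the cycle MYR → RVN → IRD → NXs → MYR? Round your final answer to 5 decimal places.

Known legs of the cycle: 3.9744 × 0.19449 × 1.6826 = 1.3006179248256
For no arbitrage the full-cycle product must be 1, so the missing rate is 1 / 1.3006179248256 ≈ 0.7688653.

0.76887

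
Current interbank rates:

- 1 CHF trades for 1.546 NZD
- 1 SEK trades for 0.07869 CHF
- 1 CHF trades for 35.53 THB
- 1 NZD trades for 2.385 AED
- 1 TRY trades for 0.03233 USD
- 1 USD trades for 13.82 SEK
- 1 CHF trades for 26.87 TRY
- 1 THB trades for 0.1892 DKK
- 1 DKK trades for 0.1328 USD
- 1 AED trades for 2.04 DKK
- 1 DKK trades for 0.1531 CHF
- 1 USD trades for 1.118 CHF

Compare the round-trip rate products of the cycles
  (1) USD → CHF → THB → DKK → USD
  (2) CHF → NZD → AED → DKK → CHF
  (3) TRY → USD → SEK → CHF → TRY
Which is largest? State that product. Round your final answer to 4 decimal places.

1.1516

(1) 1.118 × 35.53 × 0.1892 × 0.1328 = 0.99806
(2) 1.546 × 2.385 × 2.04 × 0.1531 = 1.15160
(3) 0.03233 × 13.82 × 0.07869 × 26.87 = 0.94472
Highest is cycle (2) at 1.1516 (>1, arbitrage).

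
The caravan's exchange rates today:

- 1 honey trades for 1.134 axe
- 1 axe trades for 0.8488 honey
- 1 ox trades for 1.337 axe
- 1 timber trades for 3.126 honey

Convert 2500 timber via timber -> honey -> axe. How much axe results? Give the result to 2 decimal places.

2500 timber × 3.126 = 7815 honey
7815 honey × 1.134 = 8862.21 axe

8862.21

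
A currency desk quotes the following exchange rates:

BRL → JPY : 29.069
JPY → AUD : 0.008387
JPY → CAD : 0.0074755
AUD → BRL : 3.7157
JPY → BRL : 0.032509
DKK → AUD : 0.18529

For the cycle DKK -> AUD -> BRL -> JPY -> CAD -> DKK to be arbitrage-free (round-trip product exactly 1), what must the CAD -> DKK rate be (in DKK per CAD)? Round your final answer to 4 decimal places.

Known legs of the cycle: 0.18529 × 3.7157 × 29.069 × 0.0074755 = 0.1496108056123604035
For no arbitrage the full-cycle product must be 1, so the missing rate is 1 / 0.1496108056123604035 ≈ 6.684009.

6.6840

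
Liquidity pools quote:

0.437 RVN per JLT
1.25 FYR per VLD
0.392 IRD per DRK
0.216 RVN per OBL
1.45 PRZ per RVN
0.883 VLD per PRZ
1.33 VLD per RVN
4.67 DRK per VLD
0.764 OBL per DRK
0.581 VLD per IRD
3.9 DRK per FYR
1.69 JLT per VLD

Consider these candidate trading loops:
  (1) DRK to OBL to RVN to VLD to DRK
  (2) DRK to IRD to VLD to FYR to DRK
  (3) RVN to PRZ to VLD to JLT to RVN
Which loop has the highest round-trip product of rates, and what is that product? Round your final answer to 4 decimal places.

(1) 0.764 × 0.216 × 1.33 × 4.67 = 1.02498
(2) 0.392 × 0.581 × 1.25 × 3.9 = 1.11029
(3) 1.45 × 0.883 × 1.69 × 0.437 = 0.94558
Highest is cycle (2) at 1.1103 (>1, arbitrage).

1.1103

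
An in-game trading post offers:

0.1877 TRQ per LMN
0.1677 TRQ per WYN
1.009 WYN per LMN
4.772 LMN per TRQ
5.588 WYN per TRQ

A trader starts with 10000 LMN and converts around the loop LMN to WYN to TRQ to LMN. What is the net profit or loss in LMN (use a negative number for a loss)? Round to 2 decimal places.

-1925.33

10000 LMN × 1.009 = 10090 WYN
10090 WYN × 0.1677 = 1692.093 TRQ
1692.093 TRQ × 4.772 = 8074.667796 LMN
Net change: 8074.667796 − 10000 = -1925.332204 LMN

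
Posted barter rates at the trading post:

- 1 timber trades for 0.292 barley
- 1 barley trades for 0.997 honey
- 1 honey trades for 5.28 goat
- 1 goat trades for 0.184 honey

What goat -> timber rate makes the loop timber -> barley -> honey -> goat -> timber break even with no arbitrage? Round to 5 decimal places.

0.65056

Known legs of the cycle: 0.292 × 0.997 × 5.28 = 1.53713472
For no arbitrage the full-cycle product must be 1, so the missing rate is 1 / 1.53713472 ≈ 0.6505611.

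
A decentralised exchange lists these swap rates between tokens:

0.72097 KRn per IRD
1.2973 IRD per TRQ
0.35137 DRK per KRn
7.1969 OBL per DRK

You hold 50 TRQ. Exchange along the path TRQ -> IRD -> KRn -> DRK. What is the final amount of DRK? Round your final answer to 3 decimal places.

16.432

50 TRQ × 1.2973 = 64.865 IRD
64.865 IRD × 0.72097 = 46.76571905 KRn
46.76571905 KRn × 0.35137 = 16.4320707025985 DRK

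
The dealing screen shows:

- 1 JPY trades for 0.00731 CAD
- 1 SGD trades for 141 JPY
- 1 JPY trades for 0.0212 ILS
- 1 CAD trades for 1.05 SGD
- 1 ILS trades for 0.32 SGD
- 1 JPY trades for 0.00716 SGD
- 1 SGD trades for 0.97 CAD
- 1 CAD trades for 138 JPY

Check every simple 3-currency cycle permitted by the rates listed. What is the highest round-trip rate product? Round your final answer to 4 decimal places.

1.0822

CAD→SGD→JPY→CAD: 1.05 × 141 × 0.00731 = 1.08225
CAD→JPY→SGD→CAD: 138 × 0.00716 × 0.97 = 0.95844
ILS→SGD→JPY→ILS: 0.32 × 141 × 0.0212 = 0.95654
Maximum is CAD→SGD→JPY→CAD at 1.0822; arbitrage exists.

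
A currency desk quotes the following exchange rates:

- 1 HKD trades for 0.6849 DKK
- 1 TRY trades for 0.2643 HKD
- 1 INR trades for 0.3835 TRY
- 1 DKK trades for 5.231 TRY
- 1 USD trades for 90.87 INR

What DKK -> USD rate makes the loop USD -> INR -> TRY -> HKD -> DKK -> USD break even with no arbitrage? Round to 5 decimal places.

Known legs of the cycle: 90.87 × 0.3835 × 0.2643 × 0.6849 = 6.30826930866015
For no arbitrage the full-cycle product must be 1, so the missing rate is 1 / 6.30826930866015 ≈ 0.1585221.

0.15852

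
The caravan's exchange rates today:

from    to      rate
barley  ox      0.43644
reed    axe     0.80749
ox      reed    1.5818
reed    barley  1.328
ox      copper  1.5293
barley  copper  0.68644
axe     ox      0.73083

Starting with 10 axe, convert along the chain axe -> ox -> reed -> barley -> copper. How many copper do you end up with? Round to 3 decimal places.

10 axe × 0.73083 = 7.3083 ox
7.3083 ox × 1.5818 = 11.56026894 reed
11.56026894 reed × 1.328 = 15.35203715232 barley
15.35203715232 barley × 0.68644 = 10.5382523828385408 copper

10.538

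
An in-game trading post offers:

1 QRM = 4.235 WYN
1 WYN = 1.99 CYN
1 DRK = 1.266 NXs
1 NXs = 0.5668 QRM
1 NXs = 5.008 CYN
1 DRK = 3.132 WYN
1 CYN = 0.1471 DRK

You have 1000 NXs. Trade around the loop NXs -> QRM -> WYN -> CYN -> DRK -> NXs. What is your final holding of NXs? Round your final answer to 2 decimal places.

1000 NXs × 0.5668 = 566.8 QRM
566.8 QRM × 4.235 = 2400.398 WYN
2400.398 WYN × 1.99 = 4776.79202 CYN
4776.79202 CYN × 0.1471 = 702.666106142 DRK
702.666106142 DRK × 1.266 = 889.575290375772 NXs

889.58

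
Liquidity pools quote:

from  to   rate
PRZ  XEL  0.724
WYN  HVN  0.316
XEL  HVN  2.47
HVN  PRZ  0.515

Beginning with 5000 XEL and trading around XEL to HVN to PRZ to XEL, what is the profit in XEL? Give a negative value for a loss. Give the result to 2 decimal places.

-395.18

5000 XEL × 2.47 = 12350 HVN
12350 HVN × 0.515 = 6360.25 PRZ
6360.25 PRZ × 0.724 = 4604.821 XEL
Net change: 4604.821 − 5000 = -395.179 XEL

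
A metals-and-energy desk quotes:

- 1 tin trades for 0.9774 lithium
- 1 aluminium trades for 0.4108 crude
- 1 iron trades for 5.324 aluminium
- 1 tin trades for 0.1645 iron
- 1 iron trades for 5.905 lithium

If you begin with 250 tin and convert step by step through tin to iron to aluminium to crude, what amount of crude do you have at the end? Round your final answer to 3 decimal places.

250 tin × 0.1645 = 41.125 iron
41.125 iron × 5.324 = 218.9495 aluminium
218.9495 aluminium × 0.4108 = 89.9444546 crude

89.944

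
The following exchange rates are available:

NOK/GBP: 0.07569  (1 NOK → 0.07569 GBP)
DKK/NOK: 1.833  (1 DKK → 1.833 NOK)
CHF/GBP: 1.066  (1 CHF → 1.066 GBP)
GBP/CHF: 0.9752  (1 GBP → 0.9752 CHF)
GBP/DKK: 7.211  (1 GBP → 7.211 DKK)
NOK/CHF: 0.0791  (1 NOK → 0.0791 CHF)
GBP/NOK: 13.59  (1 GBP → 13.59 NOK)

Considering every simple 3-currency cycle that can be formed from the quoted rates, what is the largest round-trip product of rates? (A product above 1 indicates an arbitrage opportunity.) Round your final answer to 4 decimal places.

1.1459

GBP→NOK→CHF→GBP: 13.59 × 0.0791 × 1.066 = 1.14592
GBP→DKK→NOK→GBP: 7.211 × 1.833 × 0.07569 = 1.00045
Maximum is GBP→NOK→CHF→GBP at 1.1459; arbitrage exists.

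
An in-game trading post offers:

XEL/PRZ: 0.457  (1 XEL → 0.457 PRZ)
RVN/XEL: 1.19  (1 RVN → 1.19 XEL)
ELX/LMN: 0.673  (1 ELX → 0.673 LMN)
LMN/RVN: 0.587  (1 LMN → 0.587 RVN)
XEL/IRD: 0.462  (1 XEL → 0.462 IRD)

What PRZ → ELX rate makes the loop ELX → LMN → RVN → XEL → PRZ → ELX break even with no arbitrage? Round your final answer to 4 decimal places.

4.6546

Known legs of the cycle: 0.673 × 0.587 × 1.19 × 0.457 = 0.21484058533
For no arbitrage the full-cycle product must be 1, so the missing rate is 1 / 0.21484058533 ≈ 4.654614.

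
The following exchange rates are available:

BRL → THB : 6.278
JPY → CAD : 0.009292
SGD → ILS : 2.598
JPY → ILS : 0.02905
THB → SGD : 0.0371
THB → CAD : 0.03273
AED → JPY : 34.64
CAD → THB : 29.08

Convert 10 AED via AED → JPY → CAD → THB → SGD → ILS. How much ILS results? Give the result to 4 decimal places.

9.0218

10 AED × 34.64 = 346.4 JPY
346.4 JPY × 0.009292 = 3.2187488 CAD
3.2187488 CAD × 29.08 = 93.601215104 THB
93.601215104 THB × 0.0371 = 3.4726050803584 SGD
3.4726050803584 SGD × 2.598 = 9.0218279987711232 ILS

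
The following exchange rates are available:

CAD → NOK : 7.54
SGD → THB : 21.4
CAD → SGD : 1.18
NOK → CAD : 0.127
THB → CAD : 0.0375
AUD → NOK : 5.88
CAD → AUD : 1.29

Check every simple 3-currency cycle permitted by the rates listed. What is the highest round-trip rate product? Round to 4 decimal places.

0.9633

NOK→CAD→AUD→NOK: 0.127 × 1.29 × 5.88 = 0.96332
CAD→SGD→THB→CAD: 1.18 × 21.4 × 0.0375 = 0.94695
Maximum is NOK→CAD→AUD→NOK at 0.9633; no arbitrage — every cycle loses value.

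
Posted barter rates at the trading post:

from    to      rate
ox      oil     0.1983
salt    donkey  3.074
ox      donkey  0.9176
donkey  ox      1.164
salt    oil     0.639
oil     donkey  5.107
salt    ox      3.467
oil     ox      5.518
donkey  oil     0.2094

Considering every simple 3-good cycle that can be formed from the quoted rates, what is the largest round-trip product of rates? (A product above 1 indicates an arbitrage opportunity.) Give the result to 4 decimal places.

1.1788

donkey→ox→oil→donkey: 1.164 × 0.1983 × 5.107 = 1.17880
donkey→oil→ox→donkey: 0.2094 × 5.518 × 0.9176 = 1.06026
Maximum is donkey→ox→oil→donkey at 1.1788; arbitrage exists.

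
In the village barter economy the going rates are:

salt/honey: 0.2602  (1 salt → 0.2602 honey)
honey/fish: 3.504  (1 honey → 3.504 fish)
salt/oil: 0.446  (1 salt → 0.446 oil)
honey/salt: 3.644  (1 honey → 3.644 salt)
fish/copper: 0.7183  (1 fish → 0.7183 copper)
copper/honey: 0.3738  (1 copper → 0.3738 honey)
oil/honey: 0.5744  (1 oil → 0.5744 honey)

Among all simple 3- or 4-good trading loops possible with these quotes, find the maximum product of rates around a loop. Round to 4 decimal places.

0.9408

copper→honey→fish→copper: 0.3738 × 3.504 × 0.7183 = 0.94083
salt→oil→honey→salt: 0.446 × 0.5744 × 3.644 = 0.93353
Maximum is copper→honey→fish→copper at 0.9408; no arbitrage — every cycle loses value.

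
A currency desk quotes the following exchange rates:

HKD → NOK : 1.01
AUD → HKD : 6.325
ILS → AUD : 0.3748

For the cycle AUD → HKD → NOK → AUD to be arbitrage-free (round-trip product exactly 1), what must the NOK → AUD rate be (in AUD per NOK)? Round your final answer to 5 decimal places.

Known legs of the cycle: 6.325 × 1.01 = 6.38825
For no arbitrage the full-cycle product must be 1, so the missing rate is 1 / 6.38825 ≈ 0.1565374.

0.15654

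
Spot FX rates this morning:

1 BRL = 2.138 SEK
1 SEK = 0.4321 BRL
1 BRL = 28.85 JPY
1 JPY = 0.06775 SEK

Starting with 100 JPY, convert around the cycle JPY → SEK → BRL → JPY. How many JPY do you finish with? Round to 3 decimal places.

100 JPY × 0.06775 = 6.775 SEK
6.775 SEK × 0.4321 = 2.9274775 BRL
2.9274775 BRL × 28.85 = 84.457725875 JPY

84.458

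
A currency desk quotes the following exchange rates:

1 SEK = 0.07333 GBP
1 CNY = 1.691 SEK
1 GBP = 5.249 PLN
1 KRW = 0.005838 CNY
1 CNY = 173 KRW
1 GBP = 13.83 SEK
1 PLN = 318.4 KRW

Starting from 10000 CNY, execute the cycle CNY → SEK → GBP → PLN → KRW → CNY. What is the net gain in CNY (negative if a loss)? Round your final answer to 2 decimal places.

10000 CNY × 1.691 = 16910 SEK
16910 SEK × 0.07333 = 1240.0103 GBP
1240.0103 GBP × 5.249 = 6508.8140647 PLN
6508.8140647 PLN × 318.4 = 2072406.39820048 KRW
2072406.39820048 KRW × 0.005838 = 12098.70855269440224 CNY
Net change: 12098.70855269440224 − 10000 = 2098.70855269440224 CNY

2098.71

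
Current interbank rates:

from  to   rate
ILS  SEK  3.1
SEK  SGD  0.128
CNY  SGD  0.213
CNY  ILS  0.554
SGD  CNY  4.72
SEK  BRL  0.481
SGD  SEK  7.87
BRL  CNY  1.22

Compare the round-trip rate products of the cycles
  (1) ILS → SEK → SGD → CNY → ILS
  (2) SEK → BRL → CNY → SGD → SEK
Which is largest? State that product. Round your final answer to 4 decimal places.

(1) 3.1 × 0.128 × 4.72 × 0.554 = 1.03758
(2) 0.481 × 1.22 × 0.213 × 7.87 = 0.98369
Highest is cycle (1) at 1.0376 (>1, arbitrage).

1.0376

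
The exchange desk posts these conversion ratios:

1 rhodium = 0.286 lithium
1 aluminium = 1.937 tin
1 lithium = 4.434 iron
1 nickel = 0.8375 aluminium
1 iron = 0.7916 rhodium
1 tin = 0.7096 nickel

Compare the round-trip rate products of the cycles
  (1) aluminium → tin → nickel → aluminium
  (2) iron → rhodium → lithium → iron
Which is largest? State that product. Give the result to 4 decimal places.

1.1511

(1) 1.937 × 0.7096 × 0.8375 = 1.15114
(2) 0.7916 × 0.286 × 4.434 = 1.00385
Highest is cycle (1) at 1.1511 (>1, arbitrage).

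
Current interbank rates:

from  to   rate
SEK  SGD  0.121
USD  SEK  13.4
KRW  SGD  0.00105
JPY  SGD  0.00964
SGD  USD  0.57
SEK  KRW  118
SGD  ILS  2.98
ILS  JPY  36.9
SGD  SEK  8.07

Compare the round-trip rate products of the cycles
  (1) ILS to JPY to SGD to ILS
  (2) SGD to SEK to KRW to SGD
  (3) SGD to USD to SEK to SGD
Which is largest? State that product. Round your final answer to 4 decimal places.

1.0600

(1) 36.9 × 0.00964 × 2.98 = 1.06003
(2) 8.07 × 118 × 0.00105 = 0.99987
(3) 0.57 × 13.4 × 0.121 = 0.92420
Highest is cycle (1) at 1.0600 (>1, arbitrage).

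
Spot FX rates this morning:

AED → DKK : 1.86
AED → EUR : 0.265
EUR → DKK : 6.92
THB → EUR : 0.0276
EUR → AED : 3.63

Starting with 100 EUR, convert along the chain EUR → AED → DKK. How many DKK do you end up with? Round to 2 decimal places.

100 EUR × 3.63 = 363 AED
363 AED × 1.86 = 675.18 DKK

675.18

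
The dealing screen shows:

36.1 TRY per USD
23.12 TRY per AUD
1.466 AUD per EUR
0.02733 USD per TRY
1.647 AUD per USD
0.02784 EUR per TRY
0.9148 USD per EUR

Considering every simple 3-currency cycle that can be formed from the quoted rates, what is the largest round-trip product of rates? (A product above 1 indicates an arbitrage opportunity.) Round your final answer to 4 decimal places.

1.0407

AUD→TRY→USD→AUD: 23.12 × 0.02733 × 1.647 = 1.04069
AUD→TRY→EUR→AUD: 23.12 × 0.02784 × 1.466 = 0.94361
TRY→EUR→USD→TRY: 0.02784 × 0.9148 × 36.1 = 0.91940
Maximum is AUD→TRY→USD→AUD at 1.0407; arbitrage exists.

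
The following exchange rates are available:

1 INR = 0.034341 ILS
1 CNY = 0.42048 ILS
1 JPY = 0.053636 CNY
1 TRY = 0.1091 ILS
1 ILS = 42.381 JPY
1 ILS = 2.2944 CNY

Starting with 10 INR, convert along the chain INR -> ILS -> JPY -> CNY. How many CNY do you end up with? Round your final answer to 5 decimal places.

10 INR × 0.034341 = 0.34341 ILS
0.34341 ILS × 42.381 = 14.55405921 JPY
14.55405921 JPY × 0.053636 = 0.78062151978756 CNY

0.78062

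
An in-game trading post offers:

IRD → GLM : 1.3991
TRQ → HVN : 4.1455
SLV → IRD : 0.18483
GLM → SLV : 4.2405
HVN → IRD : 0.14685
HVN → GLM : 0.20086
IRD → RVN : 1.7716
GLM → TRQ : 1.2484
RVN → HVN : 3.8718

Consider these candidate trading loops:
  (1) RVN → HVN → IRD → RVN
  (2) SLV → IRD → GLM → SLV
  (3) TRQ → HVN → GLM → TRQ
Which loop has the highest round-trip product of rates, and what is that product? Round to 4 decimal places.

(1) 3.8718 × 0.14685 × 1.7716 = 1.00729
(2) 0.18483 × 1.3991 × 4.2405 = 1.09657
(3) 4.1455 × 0.20086 × 1.2484 = 1.03950
Highest is cycle (2) at 1.0966 (>1, arbitrage).

1.0966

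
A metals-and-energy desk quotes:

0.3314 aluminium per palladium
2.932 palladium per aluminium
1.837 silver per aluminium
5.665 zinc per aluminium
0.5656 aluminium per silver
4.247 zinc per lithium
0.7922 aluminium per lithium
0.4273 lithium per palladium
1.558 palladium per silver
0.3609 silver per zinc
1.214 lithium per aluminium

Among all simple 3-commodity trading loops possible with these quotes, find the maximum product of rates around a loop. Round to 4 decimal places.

silver→aluminium→zinc→silver: 0.5656 × 5.665 × 0.3609 = 1.15637
palladium→lithium→aluminium→palladium: 0.4273 × 0.7922 × 2.932 = 0.99250
palladium→aluminium→silver→palladium: 0.3314 × 1.837 × 1.558 = 0.94848
Maximum is silver→aluminium→zinc→silver at 1.1564; arbitrage exists.

1.1564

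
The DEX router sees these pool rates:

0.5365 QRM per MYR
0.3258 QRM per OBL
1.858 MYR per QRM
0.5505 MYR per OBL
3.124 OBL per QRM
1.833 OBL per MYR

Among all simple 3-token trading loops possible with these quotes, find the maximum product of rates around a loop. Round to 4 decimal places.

OBL→QRM→MYR→OBL: 0.3258 × 1.858 × 1.833 = 1.10958
OBL→MYR→QRM→OBL: 0.5505 × 0.5365 × 3.124 = 0.92265
Maximum is OBL→QRM→MYR→OBL at 1.1096; arbitrage exists.

1.1096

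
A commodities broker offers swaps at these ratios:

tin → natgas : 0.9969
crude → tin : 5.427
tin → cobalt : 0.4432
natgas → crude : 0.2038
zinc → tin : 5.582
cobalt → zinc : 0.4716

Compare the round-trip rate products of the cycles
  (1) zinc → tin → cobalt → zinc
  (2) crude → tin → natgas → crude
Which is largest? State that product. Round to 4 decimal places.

1.1667

(1) 5.582 × 0.4432 × 0.4716 = 1.16671
(2) 5.427 × 0.9969 × 0.2038 = 1.10259
Highest is cycle (1) at 1.1667 (>1, arbitrage).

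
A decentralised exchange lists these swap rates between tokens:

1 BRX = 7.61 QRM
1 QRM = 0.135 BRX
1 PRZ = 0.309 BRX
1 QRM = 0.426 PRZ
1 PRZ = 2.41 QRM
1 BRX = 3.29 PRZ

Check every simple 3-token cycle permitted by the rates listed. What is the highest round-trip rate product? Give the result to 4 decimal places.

PRZ→QRM→BRX→PRZ: 2.41 × 0.135 × 3.29 = 1.07040
PRZ→BRX→QRM→PRZ: 0.309 × 7.61 × 0.426 = 1.00173
Maximum is PRZ→QRM→BRX→PRZ at 1.0704; arbitrage exists.

1.0704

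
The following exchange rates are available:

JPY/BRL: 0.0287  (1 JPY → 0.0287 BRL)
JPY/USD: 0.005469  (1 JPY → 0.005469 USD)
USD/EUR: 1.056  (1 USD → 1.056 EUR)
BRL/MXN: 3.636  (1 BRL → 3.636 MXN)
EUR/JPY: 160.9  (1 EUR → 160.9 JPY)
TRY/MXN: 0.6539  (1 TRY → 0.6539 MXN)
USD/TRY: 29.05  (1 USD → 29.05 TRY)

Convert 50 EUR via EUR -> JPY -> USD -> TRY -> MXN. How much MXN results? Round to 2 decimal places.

835.78

50 EUR × 160.9 = 8045 JPY
8045 JPY × 0.005469 = 43.998105 USD
43.998105 USD × 29.05 = 1278.14495025 TRY
1278.14495025 TRY × 0.6539 = 835.778982968475 MXN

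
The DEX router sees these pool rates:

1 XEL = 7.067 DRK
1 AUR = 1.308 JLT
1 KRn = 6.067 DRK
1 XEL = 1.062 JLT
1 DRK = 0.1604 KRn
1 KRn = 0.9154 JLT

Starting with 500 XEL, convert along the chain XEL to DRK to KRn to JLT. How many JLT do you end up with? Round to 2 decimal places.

518.82

500 XEL × 7.067 = 3533.5 DRK
3533.5 DRK × 0.1604 = 566.7734 KRn
566.7734 KRn × 0.9154 = 518.82437036 JLT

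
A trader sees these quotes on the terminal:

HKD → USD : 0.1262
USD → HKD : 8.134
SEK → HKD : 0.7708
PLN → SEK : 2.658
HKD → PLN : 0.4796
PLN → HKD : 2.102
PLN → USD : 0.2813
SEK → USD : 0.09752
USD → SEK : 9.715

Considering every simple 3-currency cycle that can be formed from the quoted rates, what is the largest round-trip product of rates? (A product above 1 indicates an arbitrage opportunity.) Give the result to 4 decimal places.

1.0974

HKD→PLN→USD→HKD: 0.4796 × 0.2813 × 8.134 = 1.09737
HKD→PLN→SEK→HKD: 0.4796 × 2.658 × 0.7708 = 0.98260
HKD→USD→SEK→HKD: 0.1262 × 9.715 × 0.7708 = 0.94503
Maximum is HKD→PLN→USD→HKD at 1.0974; arbitrage exists.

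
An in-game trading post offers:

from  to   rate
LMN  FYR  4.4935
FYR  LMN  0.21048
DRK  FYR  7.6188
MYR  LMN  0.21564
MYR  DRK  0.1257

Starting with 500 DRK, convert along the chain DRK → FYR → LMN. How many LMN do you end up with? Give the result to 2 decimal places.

801.80

500 DRK × 7.6188 = 3809.4 FYR
3809.4 FYR × 0.21048 = 801.802512 LMN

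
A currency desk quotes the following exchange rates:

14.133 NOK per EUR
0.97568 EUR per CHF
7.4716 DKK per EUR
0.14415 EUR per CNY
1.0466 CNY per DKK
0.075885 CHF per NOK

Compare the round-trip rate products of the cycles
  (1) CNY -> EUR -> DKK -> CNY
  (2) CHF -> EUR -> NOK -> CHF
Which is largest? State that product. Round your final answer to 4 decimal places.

1.1272

(1) 0.14415 × 7.4716 × 1.0466 = 1.12722
(2) 0.97568 × 14.133 × 0.075885 = 1.04640
Highest is cycle (1) at 1.1272 (>1, arbitrage).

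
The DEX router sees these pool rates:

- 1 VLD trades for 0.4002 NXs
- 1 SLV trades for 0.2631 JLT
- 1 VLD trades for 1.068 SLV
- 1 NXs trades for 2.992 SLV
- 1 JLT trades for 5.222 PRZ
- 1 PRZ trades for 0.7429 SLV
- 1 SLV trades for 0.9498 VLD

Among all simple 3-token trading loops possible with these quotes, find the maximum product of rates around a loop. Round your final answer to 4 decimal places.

SLV→VLD→NXs→SLV: 0.9498 × 0.4002 × 2.992 = 1.13729
JLT→PRZ→SLV→JLT: 5.222 × 0.7429 × 0.2631 = 1.02068
Maximum is SLV→VLD→NXs→SLV at 1.1373; arbitrage exists.

1.1373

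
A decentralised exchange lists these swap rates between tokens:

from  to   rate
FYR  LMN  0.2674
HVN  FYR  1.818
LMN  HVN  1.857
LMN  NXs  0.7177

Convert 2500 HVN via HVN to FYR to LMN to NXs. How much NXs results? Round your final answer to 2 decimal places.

872.24

2500 HVN × 1.818 = 4545 FYR
4545 FYR × 0.2674 = 1215.333 LMN
1215.333 LMN × 0.7177 = 872.2444941 NXs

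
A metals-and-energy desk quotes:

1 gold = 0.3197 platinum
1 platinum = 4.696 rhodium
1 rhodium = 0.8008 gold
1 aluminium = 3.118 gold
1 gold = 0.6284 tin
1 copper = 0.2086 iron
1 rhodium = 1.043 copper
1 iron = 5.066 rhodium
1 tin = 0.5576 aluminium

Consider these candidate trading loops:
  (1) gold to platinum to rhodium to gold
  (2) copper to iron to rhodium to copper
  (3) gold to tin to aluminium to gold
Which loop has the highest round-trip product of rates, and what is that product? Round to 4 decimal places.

1.2023

(1) 0.3197 × 4.696 × 0.8008 = 1.20225
(2) 0.2086 × 5.066 × 1.043 = 1.10221
(3) 0.6284 × 0.5576 × 3.118 = 1.09253
Highest is cycle (1) at 1.2023 (>1, arbitrage).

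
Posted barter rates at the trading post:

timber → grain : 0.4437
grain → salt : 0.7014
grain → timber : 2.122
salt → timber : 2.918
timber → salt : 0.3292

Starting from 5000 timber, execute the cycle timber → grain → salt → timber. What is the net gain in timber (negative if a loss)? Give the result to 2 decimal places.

-459.43

5000 timber × 0.4437 = 2218.5 grain
2218.5 grain × 0.7014 = 1556.0559 salt
1556.0559 salt × 2.918 = 4540.5711162 timber
Net change: 4540.5711162 − 5000 = -459.4288838 timber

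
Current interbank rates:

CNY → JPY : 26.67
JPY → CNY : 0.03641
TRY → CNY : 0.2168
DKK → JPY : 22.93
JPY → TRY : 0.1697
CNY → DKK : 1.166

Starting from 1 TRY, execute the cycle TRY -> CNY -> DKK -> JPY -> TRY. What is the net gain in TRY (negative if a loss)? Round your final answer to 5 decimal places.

-0.01634

1 TRY × 0.2168 = 0.2168 CNY
0.2168 CNY × 1.166 = 0.2527888 DKK
0.2527888 DKK × 22.93 = 5.796447184 JPY
5.796447184 JPY × 0.1697 = 0.9836570871248 TRY
Net change: 0.9836570871248 − 1 = -0.0163429128752 TRY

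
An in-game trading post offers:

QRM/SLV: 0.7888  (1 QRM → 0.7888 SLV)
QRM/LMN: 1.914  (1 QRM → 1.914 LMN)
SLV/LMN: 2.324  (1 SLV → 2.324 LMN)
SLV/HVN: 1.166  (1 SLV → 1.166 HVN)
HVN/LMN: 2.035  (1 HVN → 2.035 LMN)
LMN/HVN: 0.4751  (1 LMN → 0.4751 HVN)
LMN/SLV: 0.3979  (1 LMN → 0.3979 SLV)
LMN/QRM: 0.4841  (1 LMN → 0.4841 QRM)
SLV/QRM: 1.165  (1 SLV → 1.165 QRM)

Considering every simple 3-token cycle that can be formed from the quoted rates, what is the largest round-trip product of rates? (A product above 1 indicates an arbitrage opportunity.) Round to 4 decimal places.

LMN→SLV→HVN→LMN: 0.3979 × 1.166 × 2.035 = 0.94414
QRM→SLV→LMN→QRM: 0.7888 × 2.324 × 0.4841 = 0.88744
QRM→LMN→SLV→QRM: 1.914 × 0.3979 × 1.165 = 0.88724
Maximum is LMN→SLV→HVN→LMN at 0.9441; no arbitrage — every cycle loses value.

0.9441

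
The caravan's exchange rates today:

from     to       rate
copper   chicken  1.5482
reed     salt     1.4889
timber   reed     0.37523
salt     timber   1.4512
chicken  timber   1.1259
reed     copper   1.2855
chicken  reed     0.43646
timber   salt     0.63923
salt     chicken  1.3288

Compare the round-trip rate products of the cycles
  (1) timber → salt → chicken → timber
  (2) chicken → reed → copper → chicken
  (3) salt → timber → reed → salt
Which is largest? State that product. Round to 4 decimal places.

(1) 0.63923 × 1.3288 × 1.1259 = 0.95635
(2) 0.43646 × 1.2855 × 1.5482 = 0.86865
(3) 1.4512 × 0.37523 × 1.4889 = 0.81076
Highest is cycle (1) at 0.9563 (≤1, no arbitrage).

0.9563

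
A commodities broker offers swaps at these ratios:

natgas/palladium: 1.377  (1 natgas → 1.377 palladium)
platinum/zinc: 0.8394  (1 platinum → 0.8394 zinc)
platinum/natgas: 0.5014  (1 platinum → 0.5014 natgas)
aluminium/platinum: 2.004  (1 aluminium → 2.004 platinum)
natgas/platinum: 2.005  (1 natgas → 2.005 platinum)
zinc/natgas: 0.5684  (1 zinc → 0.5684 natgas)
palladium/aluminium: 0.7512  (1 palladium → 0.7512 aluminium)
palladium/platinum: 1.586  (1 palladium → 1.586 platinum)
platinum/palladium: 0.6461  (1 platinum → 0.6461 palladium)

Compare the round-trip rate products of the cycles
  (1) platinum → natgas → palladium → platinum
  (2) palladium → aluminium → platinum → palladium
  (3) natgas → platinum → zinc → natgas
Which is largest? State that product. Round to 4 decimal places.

1.0950

(1) 0.5014 × 1.377 × 1.586 = 1.09502
(2) 0.7512 × 2.004 × 0.6461 = 0.97264
(3) 2.005 × 0.8394 × 0.5684 = 0.95662
Highest is cycle (1) at 1.0950 (>1, arbitrage).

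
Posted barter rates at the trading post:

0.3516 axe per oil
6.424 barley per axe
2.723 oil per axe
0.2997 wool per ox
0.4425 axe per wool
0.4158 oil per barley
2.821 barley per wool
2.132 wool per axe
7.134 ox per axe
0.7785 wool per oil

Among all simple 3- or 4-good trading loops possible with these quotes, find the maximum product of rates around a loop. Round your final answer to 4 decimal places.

0.9461

axe→ox→wool→axe: 7.134 × 0.2997 × 0.4425 = 0.94609
oil→axe→barley→oil: 0.3516 × 6.424 × 0.4158 = 0.93916
oil→wool→axe→oil: 0.7785 × 0.4425 × 2.723 = 0.93804
oil→wool→axe→barley→oil: 0.7785 × 0.4425 × 6.424 × 0.4158 = 0.92016
oil→wool→barley→oil: 0.7785 × 2.821 × 0.4158 = 0.91316
oil→axe→wool→barley→oil: 0.3516 × 2.132 × 2.821 × 0.4158 = 0.87927
Maximum is axe→ox→wool→axe at 0.9461; no arbitrage — every cycle loses value.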